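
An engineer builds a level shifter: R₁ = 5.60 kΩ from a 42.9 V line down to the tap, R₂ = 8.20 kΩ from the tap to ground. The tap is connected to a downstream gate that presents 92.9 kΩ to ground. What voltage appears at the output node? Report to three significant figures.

V_out ≈ 24.6 V

The load sits in parallel with R₂: R₂‖R_L = (8.20 × 92.9) / (8.20 + 92.9) = 7.535 kΩ.
V_out = 42.9 × 7.535 / (5.60 + 7.535) = 42.9 × 7.535/13.13 = 24.6 V.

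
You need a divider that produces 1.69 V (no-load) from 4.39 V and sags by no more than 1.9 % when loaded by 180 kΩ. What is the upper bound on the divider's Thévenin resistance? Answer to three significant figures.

R_th ≤ 3.49 kΩ

Loading drop = R_th/(R_th + R_L) ≤ 0.0190, so R_th ≤ R_L · ε/(1−ε) = 180 kΩ × 0.0190/0.9810 = 3.49 kΩ.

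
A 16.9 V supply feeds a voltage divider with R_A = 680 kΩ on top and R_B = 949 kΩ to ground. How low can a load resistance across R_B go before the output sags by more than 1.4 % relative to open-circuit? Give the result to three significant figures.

Output resistance R_th = R_A‖R_B = (680 × 949)/1629 = 396.1 kΩ.
The fractional drop is R_th/(R_th + R_L); requiring this ≤ 0.0140 gives R_L ≥ R_th(1/0.0140 − 1) = 396.1 × 70.43 = 27.9 MΩ.

R_L(min) ≈ 27.9 MΩ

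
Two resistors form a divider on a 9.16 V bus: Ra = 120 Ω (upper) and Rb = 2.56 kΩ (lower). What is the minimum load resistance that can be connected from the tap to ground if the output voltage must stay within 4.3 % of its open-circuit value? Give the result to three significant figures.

R_L(min) ≈ 2.55 kΩ

Output resistance R_th = Ra‖Rb = (120 × 2560)/2680 = 114.6 Ω.
The fractional drop is R_th/(R_th + R_L); requiring this ≤ 0.0430 gives R_L ≥ R_th(1/0.0430 − 1) = 114.6 × 22.26 = 2.55 kΩ.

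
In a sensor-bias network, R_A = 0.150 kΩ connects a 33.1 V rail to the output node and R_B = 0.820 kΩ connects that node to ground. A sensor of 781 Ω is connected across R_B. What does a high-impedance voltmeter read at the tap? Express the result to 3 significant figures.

The load sits in parallel with R_B: R_B‖R_L = (820 × 781) / (820 + 781) = 400.0 Ω.
V_out = 33.1 × 400.0 / (150 + 400.0) = 33.1 × 400.0/550.0 = 24.1 V.

V_out ≈ 24.1 V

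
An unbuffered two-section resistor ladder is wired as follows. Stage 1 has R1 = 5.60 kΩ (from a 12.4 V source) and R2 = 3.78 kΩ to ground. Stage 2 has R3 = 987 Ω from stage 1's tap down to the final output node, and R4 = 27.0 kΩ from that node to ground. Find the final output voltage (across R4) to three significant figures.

V_out ≈ 4.46 V

Stage 2 presents R3+R4 = 27990 Ω as a load on stage 1's tap.
Stage 1's lower leg becomes R2‖(R3+R4) = 3330 Ω, so V_mid = 12.4 × 3330/8930 = 4.624 V.
Stage 2 is itself unloaded: V_out = V_mid × R4/(R3+R4) = 4.624 × 27000/27990 = 4.46 V.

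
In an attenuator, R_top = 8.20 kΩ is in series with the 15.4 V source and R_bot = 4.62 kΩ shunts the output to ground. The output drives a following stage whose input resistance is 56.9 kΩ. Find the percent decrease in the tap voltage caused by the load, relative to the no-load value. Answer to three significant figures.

The divider's output (Thévenin) resistance is R_top‖R_bot = 2.955 kΩ.
Fractional drop under load = R_th/(R_th + R_L) = 2.955 / (2.955 + 56.9) = 0.04937.
So the output falls by 4.94 %.

4.94 %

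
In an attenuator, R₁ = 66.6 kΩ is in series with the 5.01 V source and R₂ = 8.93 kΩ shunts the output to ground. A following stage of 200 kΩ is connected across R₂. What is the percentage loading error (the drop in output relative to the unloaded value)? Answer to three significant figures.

The divider's output (Thévenin) resistance is R₁‖R₂ = 7.874 kΩ.
Fractional drop under load = R_th/(R_th + R_L) = 7.874 / (7.874 + 200) = 0.03788.
So the output falls by 3.79 %.

3.79 %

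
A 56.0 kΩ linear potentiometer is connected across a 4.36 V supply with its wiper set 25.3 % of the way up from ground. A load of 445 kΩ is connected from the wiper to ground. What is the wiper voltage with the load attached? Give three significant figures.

The wiper splits the pot into (1−α)R = 41.83 kΩ above and αR = 14.17 kΩ below.
Lower section ‖ load = 13.73 kΩ.
V_wiper = 4.36 × 13.73/(41.83 + 13.73) = 1.08 V.

V ≈ 1.08 V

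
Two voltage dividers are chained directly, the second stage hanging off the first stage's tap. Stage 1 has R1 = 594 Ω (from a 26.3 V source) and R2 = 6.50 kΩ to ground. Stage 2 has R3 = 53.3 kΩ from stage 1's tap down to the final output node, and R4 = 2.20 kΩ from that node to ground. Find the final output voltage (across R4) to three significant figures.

V_out ≈ 0.946 V

Stage 2 presents R3+R4 = 55500 Ω as a load on stage 1's tap.
Stage 1's lower leg becomes R2‖(R3+R4) = 5819 Ω, so V_mid = 26.3 × 5819/6413 = 23.86 V.
Stage 2 is itself unloaded: V_out = V_mid × R4/(R3+R4) = 23.86 × 2200/55500 = 0.946 V.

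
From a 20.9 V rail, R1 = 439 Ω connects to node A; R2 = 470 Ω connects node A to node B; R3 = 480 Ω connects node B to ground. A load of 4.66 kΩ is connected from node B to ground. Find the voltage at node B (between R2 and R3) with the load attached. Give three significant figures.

At node B, R3 is in parallel with the load: R3‖R_L = 435.2 Ω.
Below node A the resistance is R2 + (R3‖R_L) = 905.2 Ω, so V_A = 20.9 × 905.2/1344 = 14.07 V.
Then V_B = V_A × (R3‖R_L)/(R2 + R3‖R_L) = 14.07 × 435.2/905.2 = 6.77 V.

V ≈ 6.77 V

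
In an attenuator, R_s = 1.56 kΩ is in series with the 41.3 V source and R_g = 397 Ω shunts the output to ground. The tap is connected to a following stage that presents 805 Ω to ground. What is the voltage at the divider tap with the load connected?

The load sits in parallel with R_g: R_g‖R_L = (397 × 805) / (397 + 805) = 265.9 Ω.
V_out = 41.3 × 265.9 / (1560 + 265.9) = 41.3 × 265.9/1826 = 6.01 V.

V_out ≈ 6.01 V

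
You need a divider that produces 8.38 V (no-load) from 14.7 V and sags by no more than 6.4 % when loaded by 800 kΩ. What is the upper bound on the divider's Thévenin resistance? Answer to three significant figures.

Loading drop = R_th/(R_th + R_L) ≤ 0.0640, so R_th ≤ R_L · ε/(1−ε) = 800 kΩ × 0.0640/0.9360 = 54.7 kΩ.

R_th ≤ 54.7 kΩ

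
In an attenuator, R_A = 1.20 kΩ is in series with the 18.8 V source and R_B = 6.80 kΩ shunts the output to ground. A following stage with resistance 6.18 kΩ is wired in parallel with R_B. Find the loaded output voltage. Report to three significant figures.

V_out ≈ 13.7 V

The load sits in parallel with R_B: R_B‖R_L = (6.80 × 6.18) / (6.80 + 6.18) = 3.238 kΩ.
V_out = 18.8 × 3.238 / (1.20 + 3.238) = 18.8 × 3.238/4.438 = 13.7 V.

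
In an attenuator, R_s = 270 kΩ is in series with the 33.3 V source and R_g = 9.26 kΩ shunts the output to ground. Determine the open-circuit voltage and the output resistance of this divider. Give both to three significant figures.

V_th is the open-circuit tap voltage: 33.3 × 9.26/(270 + 9.26) = 1.10 V.
With the supply zeroed, R_s and R_g appear in parallel from the tap: R_th = R_s‖R_g = (270 × 9.26)/279.3 = 8.95 kΩ.

V_th = 1.10 V, R_th = 8.95 kΩ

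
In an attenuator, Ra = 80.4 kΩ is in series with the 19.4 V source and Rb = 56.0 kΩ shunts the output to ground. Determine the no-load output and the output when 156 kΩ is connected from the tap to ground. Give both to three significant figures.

Unloaded: 7.96 V; loaded: 6.57 V

Open-circuit: V = 19.4 × 56.0/(80.4 + 56.0) = 7.96 V.
With the load, Rb becomes Rb‖R_L = 41.21 kΩ, so V = 19.4 × 41.21/121.6 = 6.57 V.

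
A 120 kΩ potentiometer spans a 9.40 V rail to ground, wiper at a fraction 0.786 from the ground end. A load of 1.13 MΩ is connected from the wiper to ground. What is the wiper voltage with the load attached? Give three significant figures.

V ≈ 7.26 V

The wiper splits the pot into (1−α)R = 25.68 kΩ above and αR = 94.32 kΩ below.
Lower section ‖ load = 87.05 kΩ.
V_wiper = 9.40 × 87.05/(25.68 + 87.05) = 7.26 V.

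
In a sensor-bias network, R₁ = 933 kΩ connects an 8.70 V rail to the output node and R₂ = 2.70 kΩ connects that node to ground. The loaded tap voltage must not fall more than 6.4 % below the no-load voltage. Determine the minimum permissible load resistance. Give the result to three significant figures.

Output resistance R_th = R₁‖R₂ = (933 × 2.70)/935.7 = 2.692 kΩ.
The fractional drop is R_th/(R_th + R_L); requiring this ≤ 0.0640 gives R_L ≥ R_th(1/0.0640 − 1) = 2.692 × 14.62 = 39.4 kΩ.

R_L(min) ≈ 39.4 kΩ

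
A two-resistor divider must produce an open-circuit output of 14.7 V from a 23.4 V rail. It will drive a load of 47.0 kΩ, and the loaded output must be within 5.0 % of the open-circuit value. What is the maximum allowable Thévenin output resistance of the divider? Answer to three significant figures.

R_th ≤ 2.47 kΩ

Loading drop = R_th/(R_th + R_L) ≤ 0.0500, so R_th ≤ R_L · ε/(1−ε) = 47.0 kΩ × 0.0500/0.9500 = 2.47 kΩ.
(Any R1, R2 with R2/(R1+R2) = 0.628 and R1‖R2 ≤ 2.47 kΩ will meet the spec.)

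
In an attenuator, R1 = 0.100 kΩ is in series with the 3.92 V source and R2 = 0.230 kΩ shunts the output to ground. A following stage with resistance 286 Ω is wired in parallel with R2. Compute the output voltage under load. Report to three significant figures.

The load sits in parallel with R2: R2‖R_L = (230 × 286) / (230 + 286) = 127.5 Ω.
V_out = 3.92 × 127.5 / (100 + 127.5) = 3.92 × 127.5/227.5 = 2.20 V.
(Unloaded it would have been 2.73 V.)

V_out ≈ 2.20 V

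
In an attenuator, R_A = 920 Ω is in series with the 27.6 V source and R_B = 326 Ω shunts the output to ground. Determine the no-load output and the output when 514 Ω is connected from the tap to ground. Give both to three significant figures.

Unloaded: 7.22 V; loaded: 4.92 V

Open-circuit: V = 27.6 × 326/(920 + 326) = 7.22 V.
With the load, R_B becomes R_B‖R_L = 199.5 Ω, so V = 27.6 × 199.5/1119 = 4.92 V.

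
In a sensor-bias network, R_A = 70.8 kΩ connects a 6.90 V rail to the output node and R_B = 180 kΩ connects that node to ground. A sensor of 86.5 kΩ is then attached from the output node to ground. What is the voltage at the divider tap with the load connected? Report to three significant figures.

V_out ≈ 3.12 V

The load sits in parallel with R_B: R_B‖R_L = (180 × 86.5) / (180 + 86.5) = 58.42 kΩ.
V_out = 6.90 × 58.42 / (70.8 + 58.42) = 6.90 × 58.42/129.2 = 3.12 V.
(Unloaded it would have been 4.95 V.)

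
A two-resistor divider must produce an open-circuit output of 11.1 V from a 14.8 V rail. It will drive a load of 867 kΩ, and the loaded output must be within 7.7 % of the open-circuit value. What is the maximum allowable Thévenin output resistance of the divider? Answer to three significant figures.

R_th ≤ 72.3 kΩ

Loading drop = R_th/(R_th + R_L) ≤ 0.0770, so R_th ≤ R_L · ε/(1−ε) = 867 kΩ × 0.0770/0.9230 = 72.3 kΩ.
(Any R1, R2 with R2/(R1+R2) = 0.750 and R1‖R2 ≤ 72.3 kΩ will meet the spec.)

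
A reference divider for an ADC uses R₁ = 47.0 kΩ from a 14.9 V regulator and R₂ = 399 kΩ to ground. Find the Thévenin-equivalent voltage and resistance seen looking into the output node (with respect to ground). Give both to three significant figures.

V_th is the open-circuit tap voltage: 14.9 × 399/(47.0 + 399) = 13.3 V.
With the supply zeroed, R₁ and R₂ appear in parallel from the tap: R_th = R₁‖R₂ = (47.0 × 399)/446.0 = 42.0 kΩ.

V_th = 13.3 V, R_th = 42.0 kΩ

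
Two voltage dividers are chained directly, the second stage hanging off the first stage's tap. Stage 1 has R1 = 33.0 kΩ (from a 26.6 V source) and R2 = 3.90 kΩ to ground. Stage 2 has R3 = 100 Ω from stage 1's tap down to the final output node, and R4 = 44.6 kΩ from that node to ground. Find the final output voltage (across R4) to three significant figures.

V_out ≈ 2.60 V

Stage 2 presents R3+R4 = 44700 Ω as a load on stage 1's tap.
Stage 1's lower leg becomes R2‖(R3+R4) = 3587 Ω, so V_mid = 26.6 × 3587/36590 = 2.608 V.
Stage 2 is itself unloaded: V_out = V_mid × R4/(R3+R4) = 2.608 × 44600/44700 = 2.60 V.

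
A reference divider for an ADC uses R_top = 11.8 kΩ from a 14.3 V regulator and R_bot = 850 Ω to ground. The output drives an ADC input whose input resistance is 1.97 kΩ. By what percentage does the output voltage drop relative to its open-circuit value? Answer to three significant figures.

Unloaded V = 14.3 × 850/12650 = 0.9609 V.
Loaded: R_bot‖R_L = 593.8 Ω, giving V = 14.3 × 593.8/12390 = 0.6851 V.
Drop = (0.9609 − 0.6851) / 0.9609 = 28.7 %.

28.7 %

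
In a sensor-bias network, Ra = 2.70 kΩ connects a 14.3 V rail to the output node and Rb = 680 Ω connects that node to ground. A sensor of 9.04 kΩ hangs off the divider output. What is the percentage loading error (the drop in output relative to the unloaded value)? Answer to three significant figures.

The divider's output (Thévenin) resistance is Ra‖Rb = 543.2 Ω.
Fractional drop under load = R_th/(R_th + R_L) = 543.2 / (543.2 + 9040) = 0.05668.
So the output falls by 5.67 %.

5.67 %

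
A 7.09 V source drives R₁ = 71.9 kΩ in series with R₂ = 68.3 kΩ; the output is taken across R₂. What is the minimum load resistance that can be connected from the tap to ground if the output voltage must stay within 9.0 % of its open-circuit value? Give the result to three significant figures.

Output resistance R_th = R₁‖R₂ = (71.9 × 68.3)/140.2 = 35.03 kΩ.
The fractional drop is R_th/(R_th + R_L); requiring this ≤ 0.0900 gives R_L ≥ R_th(1/0.0900 − 1) = 35.03 × 10.11 = 354 kΩ.

R_L(min) ≈ 354 kΩ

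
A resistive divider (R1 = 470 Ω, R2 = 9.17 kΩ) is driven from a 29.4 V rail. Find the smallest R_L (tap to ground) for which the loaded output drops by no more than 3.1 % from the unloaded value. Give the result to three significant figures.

Output resistance R_th = R1‖R2 = (470 × 9170)/9640 = 447.1 Ω.
The fractional drop is R_th/(R_th + R_L); requiring this ≤ 0.0310 gives R_L ≥ R_th(1/0.0310 − 1) = 447.1 × 31.26 = 14.0 kΩ.

R_L(min) ≈ 14.0 kΩ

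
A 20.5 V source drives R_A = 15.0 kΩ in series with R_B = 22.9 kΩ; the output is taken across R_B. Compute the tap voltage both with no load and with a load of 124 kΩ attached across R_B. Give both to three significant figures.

Unloaded: 12.4 V; loaded: 11.5 V

Open-circuit: V = 20.5 × 22.9/(15.0 + 22.9) = 12.4 V.
With the load, R_B becomes R_B‖R_L = 19.33 kΩ, so V = 20.5 × 19.33/34.33 = 11.5 V.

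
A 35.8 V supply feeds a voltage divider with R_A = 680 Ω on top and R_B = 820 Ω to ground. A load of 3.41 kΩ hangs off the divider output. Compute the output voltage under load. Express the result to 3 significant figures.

The load sits in parallel with R_B: R_B‖R_L = (820 × 3410) / (820 + 3410) = 661.0 Ω.
V_out = 35.8 × 661.0 / (680 + 661.0) = 35.8 × 661.0/1341 = 17.6 V.

V_out ≈ 17.6 V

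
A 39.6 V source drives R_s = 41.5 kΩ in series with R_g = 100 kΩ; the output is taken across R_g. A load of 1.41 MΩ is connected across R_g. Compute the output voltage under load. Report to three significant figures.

The load sits in parallel with R_g: R_g‖R_L = (100 × 1410) / (100 + 1410) = 93.38 kΩ.
V_out = 39.6 × 93.38 / (41.5 + 93.38) = 39.6 × 93.38/134.9 = 27.4 V.

V_out ≈ 27.4 V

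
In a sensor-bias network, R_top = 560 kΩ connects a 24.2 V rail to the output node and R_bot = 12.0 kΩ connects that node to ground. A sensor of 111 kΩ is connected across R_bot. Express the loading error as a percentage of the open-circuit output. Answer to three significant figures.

9.57 %

The divider's output (Thévenin) resistance is R_top‖R_bot = 11.75 kΩ.
Fractional drop under load = R_th/(R_th + R_L) = 11.75 / (11.75 + 111) = 0.09571.
So the output falls by 9.57 %.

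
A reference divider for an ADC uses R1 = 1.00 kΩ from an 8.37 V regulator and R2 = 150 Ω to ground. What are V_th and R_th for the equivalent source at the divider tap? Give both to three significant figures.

V_th is the open-circuit tap voltage: 8.37 × 150/(1000 + 150) = 1.09 V.
With the supply zeroed, R1 and R2 appear in parallel from the tap: R_th = R1‖R2 = (1000 × 150)/1150 = 130 Ω.

V_th = 1.09 V, R_th = 130 Ω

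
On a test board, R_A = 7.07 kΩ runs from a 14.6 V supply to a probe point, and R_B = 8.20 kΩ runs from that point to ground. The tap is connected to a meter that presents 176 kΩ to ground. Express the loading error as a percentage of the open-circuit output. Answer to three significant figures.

The divider's output (Thévenin) resistance is R_A‖R_B = 3.797 kΩ.
Fractional drop under load = R_th/(R_th + R_L) = 3.797 / (3.797 + 176) = 0.02112.
So the output falls by 2.11 %.

2.11 %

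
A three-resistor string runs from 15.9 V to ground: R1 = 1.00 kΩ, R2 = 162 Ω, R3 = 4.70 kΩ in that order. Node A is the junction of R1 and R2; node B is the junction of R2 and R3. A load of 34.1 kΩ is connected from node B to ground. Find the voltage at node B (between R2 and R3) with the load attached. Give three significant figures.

At node B, R3 is in parallel with the load: R3‖R_L = 4131 Ω.
Below node A the resistance is R2 + (R3‖R_L) = 4293 Ω, so V_A = 15.9 × 4293/5293 = 12.90 V.
Then V_B = V_A × (R3‖R_L)/(R2 + R3‖R_L) = 12.90 × 4131/4293 = 12.4 V.

V ≈ 12.4 V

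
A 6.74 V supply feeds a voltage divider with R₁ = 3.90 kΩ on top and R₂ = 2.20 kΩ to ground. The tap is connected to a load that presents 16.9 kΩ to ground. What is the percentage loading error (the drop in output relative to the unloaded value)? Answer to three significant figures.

The divider's output (Thévenin) resistance is R₁‖R₂ = 1.407 kΩ.
Fractional drop under load = R_th/(R_th + R_L) = 1.407 / (1.407 + 16.9) = 0.07683.
So the output falls by 7.68 %.

7.68 %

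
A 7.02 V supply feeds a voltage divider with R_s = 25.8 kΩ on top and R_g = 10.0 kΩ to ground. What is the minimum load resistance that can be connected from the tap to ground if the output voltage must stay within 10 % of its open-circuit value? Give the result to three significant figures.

R_L(min) ≈ 64.9 kΩ

Output resistance R_th = R_s‖R_g = (25.8 × 10.0)/35.80 = 7.207 kΩ.
The fractional drop is R_th/(R_th + R_L); requiring this ≤ 0.100 gives R_L ≥ R_th(1/0.100 − 1) = 7.207 × 9.000 = 64.9 kΩ.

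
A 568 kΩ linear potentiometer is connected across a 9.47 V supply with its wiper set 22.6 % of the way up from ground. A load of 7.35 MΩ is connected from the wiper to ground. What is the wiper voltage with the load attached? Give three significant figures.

The wiper splits the pot into (1−α)R = 439.6 kΩ above and αR = 128.4 kΩ below.
Lower section ‖ load = 126.2 kΩ.
V_wiper = 9.47 × 126.2/(439.6 + 126.2) = 2.11 V.

V ≈ 2.11 V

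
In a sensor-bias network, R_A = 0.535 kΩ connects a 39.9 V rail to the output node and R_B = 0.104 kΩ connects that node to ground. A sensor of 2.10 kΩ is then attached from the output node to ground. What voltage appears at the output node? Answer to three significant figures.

The load sits in parallel with R_B: R_B‖R_L = (104 × 2100) / (104 + 2100) = 99.09 Ω.
V_out = 39.9 × 99.09 / (535 + 99.09) = 39.9 × 99.09/634.1 = 6.24 V.

V_out ≈ 6.24 V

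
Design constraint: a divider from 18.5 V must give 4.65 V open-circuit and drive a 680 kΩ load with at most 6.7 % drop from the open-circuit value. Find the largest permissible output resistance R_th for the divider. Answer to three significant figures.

R_th ≤ 48.8 kΩ

Loading drop = R_th/(R_th + R_L) ≤ 0.0670, so R_th ≤ R_L · ε/(1−ε) = 680 kΩ × 0.0670/0.9330 = 48.8 kΩ.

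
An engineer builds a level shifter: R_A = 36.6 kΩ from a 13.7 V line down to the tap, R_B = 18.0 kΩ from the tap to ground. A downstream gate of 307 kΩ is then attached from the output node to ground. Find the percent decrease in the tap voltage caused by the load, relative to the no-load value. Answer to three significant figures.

The divider's output (Thévenin) resistance is R_A‖R_B = 12.07 kΩ.
Fractional drop under load = R_th/(R_th + R_L) = 12.07 / (12.07 + 307) = 0.03782.
So the output falls by 3.78 %.

3.78 %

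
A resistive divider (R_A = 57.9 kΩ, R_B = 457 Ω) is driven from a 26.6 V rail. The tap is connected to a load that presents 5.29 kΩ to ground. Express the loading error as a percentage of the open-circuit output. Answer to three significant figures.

7.89 %

The divider's output (Thévenin) resistance is R_A‖R_B = 453.4 Ω.
Fractional drop under load = R_th/(R_th + R_L) = 453.4 / (453.4 + 5290) = 0.07895.
So the output falls by 7.89 %.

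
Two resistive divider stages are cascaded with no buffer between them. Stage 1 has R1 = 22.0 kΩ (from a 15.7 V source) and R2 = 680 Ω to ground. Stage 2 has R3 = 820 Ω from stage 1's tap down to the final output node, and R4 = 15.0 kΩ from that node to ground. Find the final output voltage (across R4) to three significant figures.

V_out ≈ 0.428 V

Stage 2 presents R3+R4 = 15820 Ω as a load on stage 1's tap.
Stage 1's lower leg becomes R2‖(R3+R4) = 652.0 Ω, so V_mid = 15.7 × 652.0/22650 = 0.4519 V.
Stage 2 is itself unloaded: V_out = V_mid × R4/(R3+R4) = 0.4519 × 15000/15820 = 0.428 V.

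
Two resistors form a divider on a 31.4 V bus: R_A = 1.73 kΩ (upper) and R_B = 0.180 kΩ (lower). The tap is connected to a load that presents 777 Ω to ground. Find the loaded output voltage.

The load sits in parallel with R_B: R_B‖R_L = (180 × 777) / (180 + 777) = 146.1 Ω.
V_out = 31.4 × 146.1 / (1730 + 146.1) = 31.4 × 146.1/1876 = 2.45 V.

V_out ≈ 2.45 V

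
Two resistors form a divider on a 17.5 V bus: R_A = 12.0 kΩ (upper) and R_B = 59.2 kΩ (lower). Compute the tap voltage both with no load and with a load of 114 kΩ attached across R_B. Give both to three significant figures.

Unloaded: 14.6 V; loaded: 13.4 V

Open-circuit: V = 17.5 × 59.2/(12.0 + 59.2) = 14.6 V.
With the load, R_B becomes R_B‖R_L = 38.97 kΩ, so V = 17.5 × 38.97/50.97 = 13.4 V.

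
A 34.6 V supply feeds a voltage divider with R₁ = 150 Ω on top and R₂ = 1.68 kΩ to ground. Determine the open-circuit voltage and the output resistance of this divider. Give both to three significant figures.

V_th = 31.8 V, R_th = 138 Ω

V_th is the open-circuit tap voltage: 34.6 × 1680/(150 + 1680) = 31.8 V.
With the supply zeroed, R₁ and R₂ appear in parallel from the tap: R_th = R₁‖R₂ = (150 × 1680)/1830 = 138 Ω.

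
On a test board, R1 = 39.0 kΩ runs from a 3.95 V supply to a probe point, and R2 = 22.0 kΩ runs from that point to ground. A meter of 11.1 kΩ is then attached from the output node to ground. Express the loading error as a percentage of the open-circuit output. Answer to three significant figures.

Unloaded V = 3.95 × 22.0/61.00 = 1.425 V.
Loaded: R2‖R_L = 7.378 kΩ, giving V = 3.95 × 7.378/46.38 = 0.6284 V.
Drop = (1.425 − 0.6284) / 1.425 = 55.9 %.

55.9 %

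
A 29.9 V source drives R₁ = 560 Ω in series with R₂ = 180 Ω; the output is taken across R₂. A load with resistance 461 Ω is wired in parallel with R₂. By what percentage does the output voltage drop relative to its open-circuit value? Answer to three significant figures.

22.8 %

The divider's output (Thévenin) resistance is R₁‖R₂ = 136.2 Ω.
Fractional drop under load = R_th/(R_th + R_L) = 136.2 / (136.2 + 461) = 0.2281.
So the output falls by 22.8 %.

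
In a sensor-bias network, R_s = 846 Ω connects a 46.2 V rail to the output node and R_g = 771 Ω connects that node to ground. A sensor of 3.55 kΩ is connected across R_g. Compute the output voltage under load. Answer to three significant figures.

V_out ≈ 19.8 V

The load sits in parallel with R_g: R_g‖R_L = (771 × 3550) / (771 + 3550) = 633.4 Ω.
V_out = 46.2 × 633.4 / (846 + 633.4) = 46.2 × 633.4/1479 = 19.8 V.
(Unloaded it would have been 22.0 V.)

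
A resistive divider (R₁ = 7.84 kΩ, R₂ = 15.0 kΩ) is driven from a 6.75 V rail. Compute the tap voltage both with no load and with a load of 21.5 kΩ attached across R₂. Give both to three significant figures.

Unloaded: 4.43 V; loaded: 3.58 V

Open-circuit: V = 6.75 × 15.0/(7.84 + 15.0) = 4.43 V.
With the load, R₂ becomes R₂‖R_L = 8.836 kΩ, so V = 6.75 × 8.836/16.68 = 3.58 V.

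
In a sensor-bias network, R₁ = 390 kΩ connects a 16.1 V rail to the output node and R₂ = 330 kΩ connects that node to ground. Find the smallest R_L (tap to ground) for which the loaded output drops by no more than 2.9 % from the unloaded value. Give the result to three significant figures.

Output resistance R_th = R₁‖R₂ = (390 × 330)/720.0 = 178.8 kΩ.
The fractional drop is R_th/(R_th + R_L); requiring this ≤ 0.0290 gives R_L ≥ R_th(1/0.0290 − 1) = 178.8 × 33.48 = 5.99 MΩ.

R_L(min) ≈ 5.99 MΩ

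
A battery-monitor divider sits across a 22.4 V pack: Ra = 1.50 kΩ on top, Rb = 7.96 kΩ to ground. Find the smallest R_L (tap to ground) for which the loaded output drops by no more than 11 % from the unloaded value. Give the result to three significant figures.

Output resistance R_th = Ra‖Rb = (1.50 × 7.96)/9.460 = 1.262 kΩ.
The fractional drop is R_th/(R_th + R_L); requiring this ≤ 0.110 gives R_L ≥ R_th(1/0.110 − 1) = 1.262 × 8.091 = 10.2 kΩ.

R_L(min) ≈ 10.2 kΩ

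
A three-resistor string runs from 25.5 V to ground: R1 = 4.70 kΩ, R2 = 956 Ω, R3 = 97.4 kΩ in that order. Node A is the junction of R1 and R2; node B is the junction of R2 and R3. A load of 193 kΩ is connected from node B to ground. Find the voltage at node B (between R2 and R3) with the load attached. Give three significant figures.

At node B, R3 is in parallel with the load: R3‖R_L = 64730 Ω.
Below node A the resistance is R2 + (R3‖R_L) = 65690 Ω, so V_A = 25.5 × 65690/70390 = 23.80 V.
Then V_B = V_A × (R3‖R_L)/(R2 + R3‖R_L) = 23.80 × 64730/65690 = 23.5 V.

V ≈ 23.5 V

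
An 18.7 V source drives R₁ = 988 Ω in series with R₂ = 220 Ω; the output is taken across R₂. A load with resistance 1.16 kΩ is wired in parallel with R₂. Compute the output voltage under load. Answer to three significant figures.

The load sits in parallel with R₂: R₂‖R_L = (220 × 1160) / (220 + 1160) = 184.9 Ω.
V_out = 18.7 × 184.9 / (988 + 184.9) = 18.7 × 184.9/1173 = 2.95 V.

V_out ≈ 2.95 V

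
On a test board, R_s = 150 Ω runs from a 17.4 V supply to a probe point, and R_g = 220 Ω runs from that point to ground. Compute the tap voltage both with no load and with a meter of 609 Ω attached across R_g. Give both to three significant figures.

Unloaded: 10.3 V; loaded: 9.02 V

Open-circuit: V = 17.4 × 220/(150 + 220) = 10.3 V.
With the load, R_g becomes R_g‖R_L = 161.6 Ω, so V = 17.4 × 161.6/311.6 = 9.02 V.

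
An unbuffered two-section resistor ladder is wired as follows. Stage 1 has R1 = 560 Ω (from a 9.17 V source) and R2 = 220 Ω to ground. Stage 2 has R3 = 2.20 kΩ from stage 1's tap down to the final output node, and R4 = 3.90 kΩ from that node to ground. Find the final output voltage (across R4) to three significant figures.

Stage 2 presents R3+R4 = 6100 Ω as a load on stage 1's tap.
Stage 1's lower leg becomes R2‖(R3+R4) = 212.3 Ω, so V_mid = 9.17 × 212.3/772.3 = 2.521 V.
Stage 2 is itself unloaded: V_out = V_mid × R4/(R3+R4) = 2.521 × 3900/6100 = 1.61 V.

V_out ≈ 1.61 V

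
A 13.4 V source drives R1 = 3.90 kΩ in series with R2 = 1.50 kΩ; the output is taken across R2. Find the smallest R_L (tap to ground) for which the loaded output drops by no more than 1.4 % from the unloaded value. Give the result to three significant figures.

Output resistance R_th = R1‖R2 = (3.90 × 1.50)/5.400 = 1.083 kΩ.
The fractional drop is R_th/(R_th + R_L); requiring this ≤ 0.0140 gives R_L ≥ R_th(1/0.0140 − 1) = 1.083 × 70.43 = 76.3 kΩ.

R_L(min) ≈ 76.3 kΩ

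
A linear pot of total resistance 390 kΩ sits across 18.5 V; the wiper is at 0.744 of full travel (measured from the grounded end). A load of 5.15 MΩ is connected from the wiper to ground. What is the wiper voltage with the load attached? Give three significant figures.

V ≈ 13.6 V

The wiper splits the pot into (1−α)R = 99.84 kΩ above and αR = 290.2 kΩ below.
Lower section ‖ load = 274.7 kΩ.
V_wiper = 18.5 × 274.7/(99.84 + 274.7) = 13.6 V.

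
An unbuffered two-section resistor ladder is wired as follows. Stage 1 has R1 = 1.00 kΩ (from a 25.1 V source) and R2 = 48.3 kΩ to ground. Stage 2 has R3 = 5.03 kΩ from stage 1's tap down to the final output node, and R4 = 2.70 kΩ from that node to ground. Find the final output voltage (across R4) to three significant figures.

Stage 2 presents R3+R4 = 7.730 kΩ as a load on stage 1's tap.
Stage 1's lower leg becomes R2‖(R3+R4) = 6.664 kΩ, so V_mid = 25.1 × 6.664/7.664 = 21.82 V.
Stage 2 is itself unloaded: V_out = V_mid × R4/(R3+R4) = 21.82 × 2.70/7.730 = 7.62 V.

V_out ≈ 7.62 V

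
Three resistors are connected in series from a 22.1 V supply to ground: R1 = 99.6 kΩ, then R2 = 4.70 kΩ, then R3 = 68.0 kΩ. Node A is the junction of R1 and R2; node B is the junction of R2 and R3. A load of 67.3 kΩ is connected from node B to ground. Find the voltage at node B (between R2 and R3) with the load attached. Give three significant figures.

At node B, R3 is in parallel with the load: R3‖R_L = 33.82 kΩ.
Below node A the resistance is R2 + (R3‖R_L) = 38.52 kΩ, so V_A = 22.1 × 38.52/138.1 = 6.164 V.
Then V_B = V_A × (R3‖R_L)/(R2 + R3‖R_L) = 6.164 × 33.82/38.52 = 5.41 V.

V ≈ 5.41 V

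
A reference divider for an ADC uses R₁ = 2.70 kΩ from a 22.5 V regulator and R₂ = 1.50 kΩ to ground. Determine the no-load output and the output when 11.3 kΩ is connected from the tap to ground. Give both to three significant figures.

Open-circuit: V = 22.5 × 1.50/(2.70 + 1.50) = 8.04 V.
With the load, R₂ becomes R₂‖R_L = 1.324 kΩ, so V = 22.5 × 1.324/4.024 = 7.40 V.

Unloaded: 8.04 V; loaded: 7.40 V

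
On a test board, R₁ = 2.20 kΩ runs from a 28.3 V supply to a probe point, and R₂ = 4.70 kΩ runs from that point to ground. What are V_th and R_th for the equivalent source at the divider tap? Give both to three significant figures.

V_th is the open-circuit tap voltage: 28.3 × 4.70/(2.20 + 4.70) = 19.3 V.
With the supply zeroed, R₁ and R₂ appear in parallel from the tap: R_th = R₁‖R₂ = (2.20 × 4.70)/6.900 = 1.50 kΩ.

V_th = 19.3 V, R_th = 1.50 kΩ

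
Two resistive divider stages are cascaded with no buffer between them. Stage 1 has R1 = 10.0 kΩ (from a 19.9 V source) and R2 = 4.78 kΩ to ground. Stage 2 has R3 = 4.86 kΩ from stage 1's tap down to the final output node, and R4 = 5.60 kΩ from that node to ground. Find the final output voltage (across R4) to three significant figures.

Stage 2 presents R3+R4 = 10.46 kΩ as a load on stage 1's tap.
Stage 1's lower leg becomes R2‖(R3+R4) = 3.281 kΩ, so V_mid = 19.9 × 3.281/13.28 = 4.916 V.
Stage 2 is itself unloaded: V_out = V_mid × R4/(R3+R4) = 4.916 × 5.60/10.46 = 2.63 V.

V_out ≈ 2.63 V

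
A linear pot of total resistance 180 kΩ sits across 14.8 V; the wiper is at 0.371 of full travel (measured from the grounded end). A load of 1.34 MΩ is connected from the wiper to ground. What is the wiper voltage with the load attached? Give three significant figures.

V ≈ 5.32 V

The wiper splits the pot into (1−α)R = 113.2 kΩ above and αR = 66.78 kΩ below.
Lower section ‖ load = 63.61 kΩ.
V_wiper = 14.8 × 63.61/(113.2 + 63.61) = 5.32 V.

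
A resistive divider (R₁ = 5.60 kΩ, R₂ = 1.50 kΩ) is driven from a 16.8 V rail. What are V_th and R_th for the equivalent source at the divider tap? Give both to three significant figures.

V_th is the open-circuit tap voltage: 16.8 × 1.50/(5.60 + 1.50) = 3.55 V.
With the supply zeroed, R₁ and R₂ appear in parallel from the tap: R_th = R₁‖R₂ = (5.60 × 1.50)/7.100 = 1.18 kΩ.

V_th = 3.55 V, R_th = 1.18 kΩ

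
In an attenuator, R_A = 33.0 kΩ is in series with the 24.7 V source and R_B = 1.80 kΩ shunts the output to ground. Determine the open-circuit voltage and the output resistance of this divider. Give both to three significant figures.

V_th is the open-circuit tap voltage: 24.7 × 1.80/(33.0 + 1.80) = 1.28 V.
With the supply zeroed, R_A and R_B appear in parallel from the tap: R_th = R_A‖R_B = (33.0 × 1.80)/34.80 = 1.71 kΩ.

V_th = 1.28 V, R_th = 1.71 kΩ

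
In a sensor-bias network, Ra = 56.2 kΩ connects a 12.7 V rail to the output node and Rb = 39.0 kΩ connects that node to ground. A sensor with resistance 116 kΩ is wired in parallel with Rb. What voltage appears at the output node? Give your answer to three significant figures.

The load sits in parallel with Rb: Rb‖R_L = (39.0 × 116) / (39.0 + 116) = 29.19 kΩ.
V_out = 12.7 × 29.19 / (56.2 + 29.19) = 12.7 × 29.19/85.39 = 4.34 V.

V_out ≈ 4.34 V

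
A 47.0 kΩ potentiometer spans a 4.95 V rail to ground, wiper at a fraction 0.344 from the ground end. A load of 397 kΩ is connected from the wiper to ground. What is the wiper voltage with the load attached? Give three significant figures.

V ≈ 1.66 V

The wiper splits the pot into (1−α)R = 30.83 kΩ above and αR = 16.17 kΩ below.
Lower section ‖ load = 15.54 kΩ.
V_wiper = 4.95 × 15.54/(30.83 + 15.54) = 1.66 V.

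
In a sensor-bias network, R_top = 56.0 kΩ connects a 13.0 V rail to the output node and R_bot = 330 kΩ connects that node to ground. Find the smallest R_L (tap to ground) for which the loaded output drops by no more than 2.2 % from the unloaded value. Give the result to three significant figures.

Output resistance R_th = R_top‖R_bot = (56.0 × 330)/386.0 = 47.88 kΩ.
The fractional drop is R_th/(R_th + R_L); requiring this ≤ 0.0220 gives R_L ≥ R_th(1/0.0220 − 1) = 47.88 × 44.45 = 2.13 MΩ.

R_L(min) ≈ 2.13 MΩ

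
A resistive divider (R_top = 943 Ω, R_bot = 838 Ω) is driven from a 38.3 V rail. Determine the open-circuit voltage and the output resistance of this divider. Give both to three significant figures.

V_th = 18.0 V, R_th = 444 Ω

V_th is the open-circuit tap voltage: 38.3 × 838/(943 + 838) = 18.0 V.
With the supply zeroed, R_top and R_bot appear in parallel from the tap: R_th = R_top‖R_bot = (943 × 838)/1781 = 444 Ω.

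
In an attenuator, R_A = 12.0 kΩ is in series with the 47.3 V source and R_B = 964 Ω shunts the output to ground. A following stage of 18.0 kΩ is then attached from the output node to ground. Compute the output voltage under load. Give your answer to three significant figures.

The load sits in parallel with R_B: R_B‖R_L = (964 × 18000) / (964 + 18000) = 915.0 Ω.
V_out = 47.3 × 915.0 / (12000 + 915.0) = 47.3 × 915.0/12910 = 3.35 V.

V_out ≈ 3.35 V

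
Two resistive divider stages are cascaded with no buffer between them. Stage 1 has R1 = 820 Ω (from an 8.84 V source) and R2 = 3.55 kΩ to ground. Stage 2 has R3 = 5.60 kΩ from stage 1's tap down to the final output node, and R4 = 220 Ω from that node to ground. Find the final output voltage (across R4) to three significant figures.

Stage 2 presents R3+R4 = 5820 Ω as a load on stage 1's tap.
Stage 1's lower leg becomes R2‖(R3+R4) = 2205 Ω, so V_mid = 8.84 × 2205/3025 = 6.444 V.
Stage 2 is itself unloaded: V_out = V_mid × R4/(R3+R4) = 6.444 × 220/5820 = 0.244 V.

V_out ≈ 0.244 V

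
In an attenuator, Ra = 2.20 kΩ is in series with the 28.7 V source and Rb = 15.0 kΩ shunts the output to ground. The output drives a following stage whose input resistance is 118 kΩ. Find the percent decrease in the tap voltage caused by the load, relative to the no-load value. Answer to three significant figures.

1.60 %

The divider's output (Thévenin) resistance is Ra‖Rb = 1.919 kΩ.
Fractional drop under load = R_th/(R_th + R_L) = 1.919 / (1.919 + 118) = 0.01600.
So the output falls by 1.60 %.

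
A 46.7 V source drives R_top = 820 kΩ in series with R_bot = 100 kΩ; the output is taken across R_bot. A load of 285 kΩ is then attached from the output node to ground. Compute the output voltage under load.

The load sits in parallel with R_bot: R_bot‖R_L = (100 × 285) / (100 + 285) = 74.03 kΩ.
V_out = 46.7 × 74.03 / (820 + 74.03) = 46.7 × 74.03/894.0 = 3.87 V.

V_out ≈ 3.87 V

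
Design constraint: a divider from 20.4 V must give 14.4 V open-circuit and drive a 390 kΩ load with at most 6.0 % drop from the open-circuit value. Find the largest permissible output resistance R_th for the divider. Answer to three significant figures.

Loading drop = R_th/(R_th + R_L) ≤ 0.0600, so R_th ≤ R_L · ε/(1−ε) = 390 kΩ × 0.0600/0.9400 = 24.9 kΩ.

R_th ≤ 24.9 kΩ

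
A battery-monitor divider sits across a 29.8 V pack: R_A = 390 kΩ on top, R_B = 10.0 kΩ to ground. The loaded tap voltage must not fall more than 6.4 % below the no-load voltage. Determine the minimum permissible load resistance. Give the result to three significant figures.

Output resistance R_th = R_A‖R_B = (390 × 10.0)/400.0 = 9.750 kΩ.
The fractional drop is R_th/(R_th + R_L); requiring this ≤ 0.0640 gives R_L ≥ R_th(1/0.0640 − 1) = 9.750 × 14.62 = 143 kΩ.

R_L(min) ≈ 143 kΩ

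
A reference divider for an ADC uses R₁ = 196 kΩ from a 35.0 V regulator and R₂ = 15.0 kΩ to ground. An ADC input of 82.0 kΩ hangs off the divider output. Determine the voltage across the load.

V_out ≈ 2.13 V

The load sits in parallel with R₂: R₂‖R_L = (15.0 × 82.0) / (15.0 + 82.0) = 12.68 kΩ.
V_out = 35.0 × 12.68 / (196 + 12.68) = 35.0 × 12.68/208.7 = 2.13 V.
(Unloaded it would have been 2.49 V.)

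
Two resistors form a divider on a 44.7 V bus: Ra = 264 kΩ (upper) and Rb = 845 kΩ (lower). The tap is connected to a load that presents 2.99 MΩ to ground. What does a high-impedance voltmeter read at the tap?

The load sits in parallel with Rb: Rb‖R_L = (845 × 2990) / (845 + 2990) = 658.8 kΩ.
V_out = 44.7 × 658.8 / (264 + 658.8) = 44.7 × 658.8/922.8 = 31.9 V.

V_out ≈ 31.9 V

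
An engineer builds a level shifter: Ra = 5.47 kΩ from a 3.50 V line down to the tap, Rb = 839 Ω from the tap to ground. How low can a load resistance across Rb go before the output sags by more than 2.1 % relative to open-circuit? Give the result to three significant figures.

Output resistance R_th = Ra‖Rb = (5470 × 839)/6309 = 727.4 Ω.
The fractional drop is R_th/(R_th + R_L); requiring this ≤ 0.0210 gives R_L ≥ R_th(1/0.0210 − 1) = 727.4 × 46.62 = 33.9 kΩ.

R_L(min) ≈ 33.9 kΩ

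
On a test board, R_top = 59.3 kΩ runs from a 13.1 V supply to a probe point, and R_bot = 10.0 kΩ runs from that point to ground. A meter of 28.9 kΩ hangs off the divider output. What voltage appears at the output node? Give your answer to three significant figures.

The load sits in parallel with R_bot: R_bot‖R_L = (10.0 × 28.9) / (10.0 + 28.9) = 7.429 kΩ.
V_out = 13.1 × 7.429 / (59.3 + 7.429) = 13.1 × 7.429/66.73 = 1.46 V.

V_out ≈ 1.46 V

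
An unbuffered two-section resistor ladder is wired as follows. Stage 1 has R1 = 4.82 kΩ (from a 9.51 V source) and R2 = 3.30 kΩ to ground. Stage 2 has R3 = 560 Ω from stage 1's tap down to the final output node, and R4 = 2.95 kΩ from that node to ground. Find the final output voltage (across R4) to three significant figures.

Stage 2 presents R3+R4 = 3510 Ω as a load on stage 1's tap.
Stage 1's lower leg becomes R2‖(R3+R4) = 1701 Ω, so V_mid = 9.51 × 1701/6521 = 2.481 V.
Stage 2 is itself unloaded: V_out = V_mid × R4/(R3+R4) = 2.481 × 2950/3510 = 2.08 V.

V_out ≈ 2.08 V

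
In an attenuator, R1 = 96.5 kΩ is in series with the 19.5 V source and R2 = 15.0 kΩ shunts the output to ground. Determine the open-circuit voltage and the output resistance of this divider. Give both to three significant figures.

V_th is the open-circuit tap voltage: 19.5 × 15.0/(96.5 + 15.0) = 2.62 V.
With the supply zeroed, R1 and R2 appear in parallel from the tap: R_th = R1‖R2 = (96.5 × 15.0)/111.5 = 13.0 kΩ.

V_th = 2.62 V, R_th = 13.0 kΩ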